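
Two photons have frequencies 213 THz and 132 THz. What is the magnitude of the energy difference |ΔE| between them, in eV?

Using E = hf: E₁ = 1.411e-19 J, E₂ = 8.746e-20 J.
|ΔE| = |1.411e-19 − 8.746e-20| = 5.37e-20 J = 0.335 eV.

0.335 eV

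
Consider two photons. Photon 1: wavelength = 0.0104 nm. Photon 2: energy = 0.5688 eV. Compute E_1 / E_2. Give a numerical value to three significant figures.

2.10e5

E_1 = 1.910e-14 J (from wavelength = 0.0104 nm, via E = hc/λ).
E_2 = 9.113e-20 J (from energy = 0.5688 eV, via E given directly).
Ratio = 1.910e-14 / 9.113e-20 = 2.10e5.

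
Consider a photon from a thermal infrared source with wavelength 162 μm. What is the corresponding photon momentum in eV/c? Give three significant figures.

(h = 6.62607015e-34 J·s, c = 2.99792458e8 m/s, 1 eV = 1.602176634e-19 J.)
Convert to SI: λ = 162 μm = 1.62e-4 m.
For a photon p = h/λ, so p = 4.090e-30 kg·m/s.
Converting to eV/c: p = 0.007653 eV/c ≈ 7.65e-3 eV/c.

7.65e-3 eV/c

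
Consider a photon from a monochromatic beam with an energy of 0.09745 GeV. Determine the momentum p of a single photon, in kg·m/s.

Use c = 2.99792458 × 10^8 m/s, 1 eV = 1.602176634 × 10^-19 J.
In SI units: E = 0.09745 GeV = 1.5613 × 10^-11 J.
The photon relation is p = E/c, giving p = 5.208 × 10^-20 kg·m/s.
So p ≈ 5.21 × 10^-20 kg·m/s.

5.21 × 10^-20 kg·m/s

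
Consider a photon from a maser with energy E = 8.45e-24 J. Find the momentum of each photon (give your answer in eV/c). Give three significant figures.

5.27e-5 eV/c

(c = 2.99792458e8 m/s, 1 eV = 1.602176634e-19 J.)
For a photon p = E/c, so p = 2.819e-32 kg·m/s.
Converting to eV/c: p = 5.274e-5 eV/c ≈ 5.27e-5 eV/c.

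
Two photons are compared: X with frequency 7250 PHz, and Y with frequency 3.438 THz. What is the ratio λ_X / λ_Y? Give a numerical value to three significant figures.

4.74 × 10^-7

λ_X = 4.135 × 10^-11 m (from frequency = 7250 PHz, via λ = c/f).
λ_Y = 8.720 × 10^-5 m (from frequency = 3.438 THz, via λ = c/f).
Ratio = 4.135 × 10^-11 / 8.720 × 10^-5 = 4.74 × 10^-7.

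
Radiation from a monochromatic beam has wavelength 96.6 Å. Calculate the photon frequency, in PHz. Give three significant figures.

Convert to SI: λ = 96.6 Å = 9.66 × 10^-9 m.
Since f = c/λ for a photon, f = 3.103 × 10^16 Hz.
Converting to PHz: f = 31.03 PHz ≈ 31.0 PHz.

31.0 PHz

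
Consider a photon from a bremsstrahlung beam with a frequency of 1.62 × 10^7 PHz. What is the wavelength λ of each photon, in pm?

(c = 2.99792458 × 10^8 m/s.)
Convert to SI: f = 1.62 × 10^7 PHz = 1.62 × 10^22 Hz.
Since λ = c/f for a photon, λ = 1.851 × 10^-14 m.
Converting to pm: λ = 0.01851 pm ≈ 0.0185 pm.

0.0185 pm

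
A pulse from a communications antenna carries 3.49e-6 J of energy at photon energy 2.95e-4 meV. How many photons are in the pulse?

Per-photon energy: E = 4.726e-26 J (from energy = 2.95e-4 meV).
N = E_total / E_photon = 3.49e-6 J / 4.726e-26 J = 7.38e19.

7.38e19 photons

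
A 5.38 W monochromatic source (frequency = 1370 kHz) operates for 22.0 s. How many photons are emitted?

Total energy: E_total = P·t = 5.38 × 22.0 = 118.4 J.
Per-photon energy: E = 9.078 × 10^-28 J.
N = E_total / E_photon = 1.30 × 10^29.

1.30 × 10^29 photons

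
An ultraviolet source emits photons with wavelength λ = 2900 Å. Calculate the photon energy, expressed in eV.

(h = 6.62607015e-34 J·s, c = 2.99792458e8 m/s, 1 eV = 1.602176634e-19 J.)
Convert to SI: λ = 2900 Å = 2.90e-7 m.
For a photon E = hc/λ, so E = 6.850e-19 J.
Converting to eV: E = 4.275 eV ≈ 4.28 eV.

4.28 eV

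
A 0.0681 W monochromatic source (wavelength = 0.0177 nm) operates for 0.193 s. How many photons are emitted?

1.17 × 10^12 photons

Total energy: E_total = P·t = 0.0681 × 0.193 = 0.01314 J.
Per-photon energy: E = 1.122 × 10^-14 J.
N = E_total / E_photon = 1.17 × 10^12.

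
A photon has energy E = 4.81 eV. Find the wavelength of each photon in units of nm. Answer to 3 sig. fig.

258 nm

Take h = 6.62607015e-34 J·s, c = 2.99792458e8 m/s, 1 eV = 1.602176634e-19 J.
Convert to SI: E = 4.81 eV = 7.7065e-19 J.
Since λ = hc/E for a photon, λ = 2.578e-7 m.
Converting to nm: λ = 257.8 nm ≈ 258 nm.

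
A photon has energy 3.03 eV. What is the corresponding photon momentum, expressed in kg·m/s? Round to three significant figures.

Convert to SI: E = 3.03 eV = 4.8546·10^-19 J.
For a photon p = E/c, so p = 1.619·10^-27 kg·m/s.
So p ≈ 1.62·10^-27 kg·m/s.

1.62·10^-27 kg·m/s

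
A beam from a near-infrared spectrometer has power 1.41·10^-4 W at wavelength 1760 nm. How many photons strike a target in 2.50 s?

3.12·10^15 photons

Total energy: E_total = P·t = 1.41·10^-4 × 2.50 = 3.525·10^-4 J.
Per-photon energy: E = 1.129·10^-19 J.
N = E_total / E_photon = 3.12·10^15.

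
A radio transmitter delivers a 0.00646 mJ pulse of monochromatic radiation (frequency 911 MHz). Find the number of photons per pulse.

1.07e19 photons

Per-photon energy: E = 6.036e-25 J (from frequency = 911 MHz).
N = E_total / E_photon = 6.46e-6 J / 6.036e-25 J = 1.07e19.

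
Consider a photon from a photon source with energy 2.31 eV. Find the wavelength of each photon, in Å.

Use h = 6.62607015e-34 J·s, c = 2.99792458e8 m/s, 1 eV = 1.602176634e-19 J.
Convert to SI: E = 2.31 eV = 3.7010e-19 J.
Since λ = hc/E for a photon, λ = 5.367e-7 m.
Converting to Å: λ = 5367 Å ≈ 5370 Å.

5370 Å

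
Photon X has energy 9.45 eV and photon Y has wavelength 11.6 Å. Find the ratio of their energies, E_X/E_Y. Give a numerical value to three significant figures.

E_X = 1.514 × 10^-18 J (from energy = 9.45 eV, via E given directly).
E_Y = 1.712 × 10^-16 J (from wavelength = 11.6 Å, via E = hc/λ).
Ratio = 1.514 × 10^-18 / 1.712 × 10^-16 = 8.84 × 10^-3.

8.84 × 10^-3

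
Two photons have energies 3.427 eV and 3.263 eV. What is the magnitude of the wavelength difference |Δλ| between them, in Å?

182 Å

Using λ = hc/E: λ₁ = 3.6179 × 10^-7 m, λ₂ = 3.7997 × 10^-7 m.
|Δλ| = |3.6179 × 10^-7 − 3.7997 × 10^-7| = 1.82 × 10^-8 m = 182 Å.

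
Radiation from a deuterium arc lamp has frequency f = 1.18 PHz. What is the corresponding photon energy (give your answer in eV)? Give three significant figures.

Convert to SI: f = 1.18 PHz = 1.18e15 Hz.
Since E = hf for a photon, E = 7.819e-19 J.
Converting to eV: E = 4.880 eV ≈ 4.88 eV.

4.88 eV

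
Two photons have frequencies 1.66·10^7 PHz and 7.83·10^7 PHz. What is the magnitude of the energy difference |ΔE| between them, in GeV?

0.255 GeV

Using E = hf: E₁ = 1.100·10^-11 J, E₂ = 5.188·10^-11 J.
|ΔE| = |1.100·10^-11 − 5.188·10^-11| = 4.09·10^-11 J = 0.255 GeV.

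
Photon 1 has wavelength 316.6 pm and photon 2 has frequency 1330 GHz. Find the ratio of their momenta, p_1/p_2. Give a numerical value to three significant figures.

p_1 = 2.093e-24 kg·m/s (from wavelength = 316.6 pm, via p = h/λ).
p_2 = 2.940e-30 kg·m/s (from frequency = 1330 GHz, via p = hf/c).
Ratio = 2.093e-24 / 2.940e-30 = 7.12e5.

7.12e5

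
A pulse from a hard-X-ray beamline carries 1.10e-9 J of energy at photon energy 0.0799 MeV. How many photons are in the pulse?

Per-photon energy: E = 1.280e-14 J (from energy = 0.0799 MeV).
N = E_total / E_photon = 1.10e-9 J / 1.280e-14 J = 85900.

8.59e4 photons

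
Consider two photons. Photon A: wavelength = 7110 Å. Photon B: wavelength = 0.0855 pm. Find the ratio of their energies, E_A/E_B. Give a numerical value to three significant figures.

1.20 × 10^-7

E_A = 2.794 × 10^-19 J (from wavelength = 7110 Å, via E = hc/λ).
E_B = 2.323 × 10^-12 J (from wavelength = 0.0855 pm, via E = hc/λ).
Ratio = 2.794 × 10^-19 / 2.323 × 10^-12 = 1.20 × 10^-7.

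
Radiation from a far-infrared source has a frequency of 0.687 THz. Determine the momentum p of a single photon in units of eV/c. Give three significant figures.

2.84e-3 eV/c

Use h = 6.62607015e-34 J·s, c = 2.99792458e8 m/s, 1 eV = 1.602176634e-19 J.
In SI units: f = 0.687 THz = 6.87e11 Hz.
Apply p = hf/c: p = 1.518e-30 kg·m/s.
Converting to eV/c: p = 0.002841 eV/c ≈ 2.84e-3 eV/c.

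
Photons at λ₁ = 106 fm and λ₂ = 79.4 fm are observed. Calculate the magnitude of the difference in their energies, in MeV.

3.92 MeV

Using E = hc/λ: E₁ = 1.874 × 10^-12 J, E₂ = 2.502 × 10^-12 J.
|ΔE| = |1.874 × 10^-12 − 2.502 × 10^-12| = 6.28 × 10^-13 J = 3.92 MeV.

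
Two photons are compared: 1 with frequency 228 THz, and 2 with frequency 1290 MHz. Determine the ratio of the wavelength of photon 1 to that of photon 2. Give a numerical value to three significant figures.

λ_1 = 1.315e-6 m (from frequency = 228 THz, via λ = c/f).
λ_2 = 0.2324 m (from frequency = 1290 MHz, via λ = c/f).
Ratio = 1.315e-6 / 0.2324 = 5.66e-6.

5.66e-6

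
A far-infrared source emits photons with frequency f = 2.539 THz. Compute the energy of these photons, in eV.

0.0105 eV

Take h = 6.62607015 × 10^-34 J·s, 1 eV = 1.602176634 × 10^-19 J.
First convert: f = 2.539 THz = 2.539 × 10^12 Hz.
Apply E = hf: E = 1.682 × 10^-21 J.
Converting to eV: E = 0.01050 eV ≈ 0.0105 eV.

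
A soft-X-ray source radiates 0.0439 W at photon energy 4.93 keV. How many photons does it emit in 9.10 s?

5.06e14 photons

Total energy: E_total = P·t = 0.0439 × 9.10 = 0.3995 J.
Per-photon energy: E = 7.899e-16 J.
N = E_total / E_photon = 5.06e14.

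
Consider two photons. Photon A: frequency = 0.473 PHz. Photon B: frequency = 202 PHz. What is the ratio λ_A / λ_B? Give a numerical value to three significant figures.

λ_A = 6.338 × 10^-7 m (from frequency = 0.473 PHz, via λ = c/f).
λ_B = 1.484 × 10^-9 m (from frequency = 202 PHz, via λ = c/f).
Ratio = 6.338 × 10^-7 / 1.484 × 10^-9 = 427.

427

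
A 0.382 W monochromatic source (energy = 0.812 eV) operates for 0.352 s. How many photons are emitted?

Total energy: E_total = P·t = 0.382 × 0.352 = 0.1345 J.
Per-photon energy: E = 1.301 × 10^-19 J.
N = E_total / E_photon = 1.03 × 10^18.

1.03 × 10^18 photons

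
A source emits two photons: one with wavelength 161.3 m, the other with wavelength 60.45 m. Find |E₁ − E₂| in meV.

1.28e-5 meV

Using E = hc/λ: E₁ = 1.2315e-27 J, E₂ = 3.2861e-27 J.
|ΔE| = |1.2315e-27 − 3.2861e-27| = 2.05e-27 J = 1.28e-5 meV.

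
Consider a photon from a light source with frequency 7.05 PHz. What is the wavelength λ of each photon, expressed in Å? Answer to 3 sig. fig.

Use c = 2.99792458e8 m/s.
First convert: f = 7.05 PHz = 7.05e15 Hz.
For a photon λ = c/f, so λ = 4.252e-8 m.
Converting to Å: λ = 425.2 Å ≈ 425 Å.

425 Å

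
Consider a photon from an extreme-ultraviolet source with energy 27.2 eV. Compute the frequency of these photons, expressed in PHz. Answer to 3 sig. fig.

Use h = 6.62607015 × 10^-34 J·s, 1 eV = 1.602176634 × 10^-19 J.
In SI units: E = 27.2 eV = 4.3579 × 10^-18 J.
For a photon f = E/h, so f = 6.577 × 10^15 Hz.
Converting to PHz: f = 6.577 PHz ≈ 6.58 PHz.

6.58 PHz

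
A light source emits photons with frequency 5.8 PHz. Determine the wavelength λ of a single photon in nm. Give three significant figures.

51.7 nm

Use c = 2.99792458 × 10^8 m/s.
Convert to SI: f = 5.8 PHz = 5.8 × 10^15 Hz.
The photon relation is λ = c/f, giving λ = 5.169 × 10^-8 m.
Converting to nm: λ = 51.69 nm ≈ 51.7 nm.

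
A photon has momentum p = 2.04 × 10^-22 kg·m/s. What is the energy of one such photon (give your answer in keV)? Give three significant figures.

382 keV

Use c = 2.99792458 × 10^8 m/s, 1 eV = 1.602176634 × 10^-19 J.
Since E = pc for a photon, E = 6.116 × 10^-14 J.
Converting to keV: E = 381.7 keV ≈ 382 keV.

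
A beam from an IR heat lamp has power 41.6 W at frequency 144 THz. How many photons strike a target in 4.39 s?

Total energy: E_total = P·t = 41.6 × 4.39 = 182.6 J.
Per-photon energy: E = 9.542e-20 J.
N = E_total / E_photon = 1.91e21.

1.91e21 photons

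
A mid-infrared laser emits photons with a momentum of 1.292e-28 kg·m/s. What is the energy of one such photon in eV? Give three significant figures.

0.242 eV

Apply E = pc: E = 3.873e-20 J.
Converting to eV: E = 0.2418 eV ≈ 0.242 eV.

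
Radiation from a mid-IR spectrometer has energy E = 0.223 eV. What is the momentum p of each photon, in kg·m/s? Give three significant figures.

1.19e-28 kg·m/s

Convert to SI: E = 0.223 eV = 3.5729e-20 J.
For a photon p = E/c, so p = 1.192e-28 kg·m/s.
So p ≈ 1.19e-28 kg·m/s.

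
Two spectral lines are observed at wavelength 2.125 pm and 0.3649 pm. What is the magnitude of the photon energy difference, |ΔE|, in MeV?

Using E = hc/λ: E₁ = 9.3480e-14 J, E₂ = 5.4438e-13 J.
|ΔE| = |9.3480e-14 − 5.4438e-13| = 4.51e-13 J = 2.81 MeV.

2.81 MeV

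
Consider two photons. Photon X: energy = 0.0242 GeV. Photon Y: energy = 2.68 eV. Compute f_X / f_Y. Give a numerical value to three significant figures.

9.03 × 10^6

f_X = 5.852 × 10^21 Hz (from energy = 0.0242 GeV, via f = E/h).
f_Y = 6.480 × 10^14 Hz (from energy = 2.68 eV, via f = E/h).
Ratio = 5.852 × 10^21 / 6.480 × 10^14 = 9.03 × 10^6.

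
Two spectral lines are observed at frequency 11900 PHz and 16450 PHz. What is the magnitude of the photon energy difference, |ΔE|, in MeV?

0.0188 MeV

Using E = hf: E₁ = 7.8850 × 10^-15 J, E₂ = 1.0900 × 10^-14 J.
|ΔE| = |7.8850 × 10^-15 − 1.0900 × 10^-14| = 3.01 × 10^-15 J = 0.0188 MeV.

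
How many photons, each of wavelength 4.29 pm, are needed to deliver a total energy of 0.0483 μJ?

Per-photon energy: E = 4.630 × 10^-14 J (from wavelength = 4.29 pm).
N = E_total / E_photon = 4.83 × 10^-8 J / 4.630 × 10^-14 J = 1.04 × 10^6.

1.04 × 10^6 photons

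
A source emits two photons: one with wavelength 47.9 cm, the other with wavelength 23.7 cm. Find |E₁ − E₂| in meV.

2.64·10^-3 meV

Using E = hc/λ: E₁ = 4.147·10^-25 J, E₂ = 8.382·10^-25 J.
|ΔE| = |4.147·10^-25 − 8.382·10^-25| = 4.23·10^-25 J = 2.64·10^-3 meV.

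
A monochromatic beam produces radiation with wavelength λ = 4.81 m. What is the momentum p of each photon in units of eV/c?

2.58e-7 eV/c

Use h = 6.62607015e-34 J·s, c = 2.99792458e8 m/s, 1 eV = 1.602176634e-19 J.
The photon relation is p = h/λ, giving p = 1.378e-34 kg·m/s.
Converting to eV/c: p = 2.578e-7 eV/c ≈ 2.58e-7 eV/c.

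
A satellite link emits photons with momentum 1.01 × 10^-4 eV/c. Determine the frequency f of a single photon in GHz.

Convert to SI: p = 1.01 × 10^-4 eV/c = 5.3977 × 10^-32 kg·m/s.
Apply f = pc/h: f = 2.442 × 10^10 Hz.
Converting to GHz: f = 24.42 GHz ≈ 24.4 GHz.

24.4 GHz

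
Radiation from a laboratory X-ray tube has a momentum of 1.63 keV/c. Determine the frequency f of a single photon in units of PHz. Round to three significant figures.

394 PHz

(h = 6.62607015e-34 J·s, c = 2.99792458e8 m/s, 1 eV = 1.602176634e-19 J.)
First convert: p = 1.63 keV/c = 8.7112e-25 kg·m/s.
Since f = pc/h for a photon, f = 3.941e17 Hz.
Converting to PHz: f = 394.1 PHz ≈ 394 PHz.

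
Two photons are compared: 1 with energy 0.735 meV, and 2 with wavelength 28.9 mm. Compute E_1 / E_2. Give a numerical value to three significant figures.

E_1 = 1.178 × 10^-22 J (from energy = 0.735 meV, via E given directly).
E_2 = 6.874 × 10^-24 J (from wavelength = 28.9 mm, via E = hc/λ).
Ratio = 1.178 × 10^-22 / 6.874 × 10^-24 = 17.1.

17.1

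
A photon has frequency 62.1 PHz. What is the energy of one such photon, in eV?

First convert: f = 62.1 PHz = 6.21e16 Hz.
The photon relation is E = hf, giving E = 4.115e-17 J.
Converting to eV: E = 256.8 eV ≈ 257 eV.

257 eV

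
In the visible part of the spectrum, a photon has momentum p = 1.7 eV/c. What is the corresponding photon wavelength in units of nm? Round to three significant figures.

729 nm

Use h = 6.62607015 × 10^-34 J·s, c = 2.99792458 × 10^8 m/s, 1 eV = 1.602176634 × 10^-19 J.
First convert: p = 1.7 eV/c = 9.0853 × 10^-28 kg·m/s.
Since λ = h/p for a photon, λ = 7.293 × 10^-7 m.
Converting to nm: λ = 729.3 nm ≈ 729 nm.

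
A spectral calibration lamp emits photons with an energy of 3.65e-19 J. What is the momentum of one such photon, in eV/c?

2.28 eV/c

Use c = 2.99792458e8 m/s, 1 eV = 1.602176634e-19 J.
The photon relation is p = E/c, giving p = 1.218e-27 kg·m/s.
Converting to eV/c: p = 2.278 eV/c ≈ 2.28 eV/c.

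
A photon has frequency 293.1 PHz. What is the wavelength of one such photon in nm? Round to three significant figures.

1.02 nm

(c = 2.99792458 × 10^8 m/s.)
In SI units: f = 293.1 PHz = 2.931 × 10^17 Hz.
The photon relation is λ = c/f, giving λ = 1.023 × 10^-9 m.
Converting to nm: λ = 1.023 nm ≈ 1.02 nm.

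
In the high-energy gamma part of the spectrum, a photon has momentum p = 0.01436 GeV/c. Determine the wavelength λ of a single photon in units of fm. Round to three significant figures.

Convert to SI: p = 0.01436 GeV/c = 7.6744 × 10^-21 kg·m/s.
The photon relation is λ = h/p, giving λ = 8.634 × 10^-14 m.
Converting to fm: λ = 86.34 fm ≈ 86.3 fm.

86.3 fm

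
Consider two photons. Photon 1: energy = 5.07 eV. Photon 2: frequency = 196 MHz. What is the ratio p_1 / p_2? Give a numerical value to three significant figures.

p_1 = 2.710·10^-27 kg·m/s (from energy = 5.07 eV, via p = E/c).
p_2 = 4.332·10^-34 kg·m/s (from frequency = 196 MHz, via p = hf/c).
Ratio = 2.710·10^-27 / 4.332·10^-34 = 6.25·10^6.

6.25·10^6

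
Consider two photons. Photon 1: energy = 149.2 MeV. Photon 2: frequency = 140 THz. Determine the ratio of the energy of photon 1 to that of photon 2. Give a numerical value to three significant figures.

2.58e8

E_1 = 2.390e-11 J (from energy = 149.2 MeV, via E given directly).
E_2 = 9.276e-20 J (from frequency = 140 THz, via E = hf).
Ratio = 2.390e-11 / 9.276e-20 = 2.58e8.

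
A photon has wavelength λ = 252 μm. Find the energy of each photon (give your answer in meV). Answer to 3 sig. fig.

4.92 meV

Convert to SI: λ = 252 μm = 2.52·10^-4 m.
Since E = hc/λ for a photon, E = 7.883·10^-22 J.
Converting to meV: E = 4.920 meV ≈ 4.92 meV.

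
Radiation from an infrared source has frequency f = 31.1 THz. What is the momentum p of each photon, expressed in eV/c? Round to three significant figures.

(h = 6.62607015 × 10^-34 J·s, c = 2.99792458 × 10^8 m/s, 1 eV = 1.602176634 × 10^-19 J.)
First convert: f = 31.1 THz = 3.11 × 10^13 Hz.
The photon relation is p = hf/c, giving p = 6.874 × 10^-29 kg·m/s.
Converting to eV/c: p = 0.1286 eV/c ≈ 0.129 eV/c.

0.129 eV/c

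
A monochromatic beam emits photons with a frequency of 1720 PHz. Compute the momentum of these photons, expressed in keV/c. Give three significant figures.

First convert: f = 1720 PHz = 1.72 × 10^18 Hz.
For a photon p = hf/c, so p = 3.802 × 10^-24 kg·m/s.
Converting to keV/c: p = 7.113 keV/c ≈ 7.11 keV/c.

7.11 keV/c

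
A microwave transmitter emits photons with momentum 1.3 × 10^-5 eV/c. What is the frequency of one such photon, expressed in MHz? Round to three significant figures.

(h = 6.62607015 × 10^-34 J·s, c = 2.99792458 × 10^8 m/s, 1 eV = 1.602176634 × 10^-19 J.)
First convert: p = 1.3 × 10^-5 eV/c = 6.9476 × 10^-33 kg·m/s.
Apply f = pc/h: f = 3.143 × 10^9 Hz.
Converting to MHz: f = 3143 MHz ≈ 3140 MHz.

3140 MHz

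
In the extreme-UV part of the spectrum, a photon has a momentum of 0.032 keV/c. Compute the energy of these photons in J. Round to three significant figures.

First convert: p = 0.032 keV/c = 1.7102 × 10^-26 kg·m/s.
Since E = pc for a photon, E = 5.127 × 10^-18 J.
So E ≈ 5.13 × 10^-18 J.

5.13 × 10^-18 J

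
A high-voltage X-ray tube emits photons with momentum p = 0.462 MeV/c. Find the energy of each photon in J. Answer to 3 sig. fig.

7.40·10^-14 J

In SI units: p = 0.462 MeV/c = 2.4691·10^-22 kg·m/s.
The photon relation is E = pc, giving E = 7.402·10^-14 J.
So E ≈ 7.40·10^-14 J.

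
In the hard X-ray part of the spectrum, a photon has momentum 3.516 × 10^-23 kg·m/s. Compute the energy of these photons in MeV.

0.0658 MeV

(c = 2.99792458 × 10^8 m/s, 1 eV = 1.602176634 × 10^-19 J.)
Apply E = pc: E = 1.054 × 10^-14 J.
Converting to MeV: E = 0.06579 MeV ≈ 0.0658 MeV.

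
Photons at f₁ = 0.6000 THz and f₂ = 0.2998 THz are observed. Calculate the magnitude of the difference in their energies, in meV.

1.24 meV

Using E = hf: E₁ = 3.9756e-22 J, E₂ = 1.9865e-22 J.
|ΔE| = |3.9756e-22 − 1.9865e-22| = 1.99e-22 J = 1.24 meV.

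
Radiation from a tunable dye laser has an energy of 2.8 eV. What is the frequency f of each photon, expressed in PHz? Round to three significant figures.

0.677 PHz

Take h = 6.62607015e-34 J·s, 1 eV = 1.602176634e-19 J.
First convert: E = 2.8 eV = 4.4861e-19 J.
Since f = E/h for a photon, f = 6.770e14 Hz.
Converting to PHz: f = 0.6770 PHz ≈ 0.677 PHz.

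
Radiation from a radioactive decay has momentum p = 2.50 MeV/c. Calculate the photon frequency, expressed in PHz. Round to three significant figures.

6.04e5 PHz

Take h = 6.62607015e-34 J·s, c = 2.99792458e8 m/s, 1 eV = 1.602176634e-19 J.
Convert to SI: p = 2.50 MeV/c = 1.3361e-21 kg·m/s.
Since f = pc/h for a photon, f = 6.045e20 Hz.
Converting to PHz: f = 604500 PHz ≈ 6.04e5 PHz.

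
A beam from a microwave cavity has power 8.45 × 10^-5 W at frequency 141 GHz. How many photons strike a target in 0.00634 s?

Total energy: E_total = P·t = 8.45 × 10^-5 × 0.00634 = 5.357 × 10^-7 J.
Per-photon energy: E = 9.343 × 10^-23 J.
N = E_total / E_photon = 5.73 × 10^15.

5.73 × 10^15 photons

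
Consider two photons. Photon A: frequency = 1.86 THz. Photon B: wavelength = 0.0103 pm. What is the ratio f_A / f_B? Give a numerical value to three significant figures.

6.39e-11

f_A = 1.860e12 Hz (from frequency = 1.86 THz, via f given directly).
f_B = 2.911e22 Hz (from wavelength = 0.0103 pm, via f = c/λ).
Ratio = 1.860e12 / 2.911e22 = 6.39e-11.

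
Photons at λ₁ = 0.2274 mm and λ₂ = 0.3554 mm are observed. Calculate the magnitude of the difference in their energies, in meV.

1.96 meV

Using E = hc/λ: E₁ = 8.7355e-22 J, E₂ = 5.5893e-22 J.
|ΔE| = |8.7355e-22 − 5.5893e-22| = 3.15e-22 J = 1.96 meV.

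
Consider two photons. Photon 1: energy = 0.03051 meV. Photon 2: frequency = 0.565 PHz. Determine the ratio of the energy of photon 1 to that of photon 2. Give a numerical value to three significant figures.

E_1 = 4.888e-24 J (from energy = 0.03051 meV, via E given directly).
E_2 = 3.744e-19 J (from frequency = 0.565 PHz, via E = hf).
Ratio = 4.888e-24 / 3.744e-19 = 1.31e-5.

1.31e-5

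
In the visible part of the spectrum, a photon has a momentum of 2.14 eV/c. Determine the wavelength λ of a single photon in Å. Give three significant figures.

5790 Å

Take h = 6.62607015e-34 J·s, c = 2.99792458e8 m/s, 1 eV = 1.602176634e-19 J.
In SI units: p = 2.14 eV/c = 1.1437e-27 kg·m/s.
For a photon λ = h/p, so λ = 5.794e-7 m.
Converting to Å: λ = 5794 Å ≈ 5790 Å.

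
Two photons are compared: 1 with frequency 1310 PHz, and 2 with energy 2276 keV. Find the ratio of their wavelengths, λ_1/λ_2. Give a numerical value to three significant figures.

420

λ_1 = 2.288 × 10^-10 m (from frequency = 1310 PHz, via λ = c/f).
λ_2 = 5.447 × 10^-13 m (from energy = 2276 keV, via λ = hc/E).
Ratio = 2.288 × 10^-10 / 5.447 × 10^-13 = 420.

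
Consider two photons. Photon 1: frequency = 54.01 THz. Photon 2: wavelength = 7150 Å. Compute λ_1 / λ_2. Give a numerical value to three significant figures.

7.76

λ_1 = 5.551 × 10^-6 m (from frequency = 54.01 THz, via λ = c/f).
λ_2 = 7.150 × 10^-7 m (from wavelength = 7150 Å, via λ given directly).
Ratio = 5.551 × 10^-6 / 7.150 × 10^-7 = 7.76.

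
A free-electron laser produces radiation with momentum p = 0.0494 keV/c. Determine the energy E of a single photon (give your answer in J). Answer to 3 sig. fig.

In SI units: p = 0.0494 keV/c = 2.6401e-26 kg·m/s.
For a photon E = pc, so E = 7.915e-18 J.
So E ≈ 7.91e-18 J.

7.91e-18 J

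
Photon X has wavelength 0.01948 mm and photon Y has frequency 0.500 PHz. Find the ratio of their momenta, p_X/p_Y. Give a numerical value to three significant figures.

0.0308

p_X = 3.401 × 10^-29 kg·m/s (from wavelength = 0.01948 mm, via p = h/λ).
p_Y = 1.105 × 10^-27 kg·m/s (from frequency = 0.500 PHz, via p = hf/c).
Ratio = 3.401 × 10^-29 / 1.105 × 10^-27 = 0.0308.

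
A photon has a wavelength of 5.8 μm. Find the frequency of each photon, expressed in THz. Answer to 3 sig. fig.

51.7 THz

In SI units: λ = 5.8 μm = 5.8e-6 m.
For a photon f = c/λ, so f = 5.169e13 Hz.
Converting to THz: f = 51.69 THz ≈ 51.7 THz.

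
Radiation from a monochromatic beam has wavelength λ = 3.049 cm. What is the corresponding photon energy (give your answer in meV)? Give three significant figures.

In SI units: λ = 3.049 cm = 0.03049 m.
The photon relation is E = hc/λ, giving E = 6.515e-24 J.
Converting to meV: E = 0.04066 meV ≈ 0.0407 meV.

0.0407 meV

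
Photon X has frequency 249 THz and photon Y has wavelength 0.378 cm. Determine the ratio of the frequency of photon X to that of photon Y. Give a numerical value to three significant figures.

3140

f_X = 2.490e14 Hz (from frequency = 249 THz, via f given directly).
f_Y = 7.931e10 Hz (from wavelength = 0.378 cm, via f = c/λ).
Ratio = 2.490e14 / 7.931e10 = 3140.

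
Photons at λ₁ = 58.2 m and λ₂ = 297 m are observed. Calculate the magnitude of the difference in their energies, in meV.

Using E = hc/λ: E₁ = 3.413 × 10^-27 J, E₂ = 6.688 × 10^-28 J.
|ΔE| = |3.413 × 10^-27 − 6.688 × 10^-28| = 2.74 × 10^-27 J = 1.71 × 10^-5 meV.

1.71 × 10^-5 meV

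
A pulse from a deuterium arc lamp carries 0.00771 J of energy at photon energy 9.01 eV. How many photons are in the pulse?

Per-photon energy: E = 1.444 × 10^-18 J (from energy = 9.01 eV).
N = E_total / E_photon = 0.00771 J / 1.444 × 10^-18 J = 5.34 × 10^15.

5.34 × 10^15 photons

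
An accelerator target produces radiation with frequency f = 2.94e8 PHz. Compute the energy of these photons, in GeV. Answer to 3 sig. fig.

1.22 GeV

Use h = 6.62607015e-34 J·s, 1 eV = 1.602176634e-19 J.
In SI units: f = 2.94e8 PHz = 2.94e23 Hz.
For a photon E = hf, so E = 1.948e-10 J.
Converting to GeV: E = 1.216 GeV ≈ 1.22 GeV.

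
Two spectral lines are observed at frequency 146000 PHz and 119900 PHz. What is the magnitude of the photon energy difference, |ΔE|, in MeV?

0.108 MeV

Using E = hf: E₁ = 9.6741·10^-14 J, E₂ = 7.9447·10^-14 J.
|ΔE| = |9.6741·10^-14 − 7.9447·10^-14| = 1.73·10^-14 J = 0.108 MeV.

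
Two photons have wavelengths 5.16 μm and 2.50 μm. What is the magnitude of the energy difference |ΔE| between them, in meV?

Using E = hc/λ: E₁ = 3.850 × 10^-20 J, E₂ = 7.946 × 10^-20 J.
|ΔE| = |3.850 × 10^-20 − 7.946 × 10^-20| = 4.10 × 10^-20 J = 256 meV.

256 meV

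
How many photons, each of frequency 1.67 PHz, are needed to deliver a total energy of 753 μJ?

Per-photon energy: E = 1.107e-18 J (from frequency = 1.67 PHz).
N = E_total / E_photon = 7.53e-4 J / 1.107e-18 J = 6.80e14.

6.80e14 photons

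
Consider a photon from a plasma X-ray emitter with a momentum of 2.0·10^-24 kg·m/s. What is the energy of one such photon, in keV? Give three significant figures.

3.74 keV

(c = 2.99792458·10^8 m/s, 1 eV = 1.602176634·10^-19 J.)
For a photon E = pc, so E = 5.996·10^-16 J.
Converting to keV: E = 3.742 keV ≈ 3.74 keV.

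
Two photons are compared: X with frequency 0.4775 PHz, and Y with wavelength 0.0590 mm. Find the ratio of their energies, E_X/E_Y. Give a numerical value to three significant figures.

E_X = 3.164e-19 J (from frequency = 0.4775 PHz, via E = hf).
E_Y = 3.367e-21 J (from wavelength = 0.0590 mm, via E = hc/λ).
Ratio = 3.164e-19 / 3.367e-21 = 94.0.

94.0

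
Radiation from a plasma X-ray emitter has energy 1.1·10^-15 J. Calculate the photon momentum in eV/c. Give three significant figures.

6870 eV/c

Take c = 2.99792458·10^8 m/s, 1 eV = 1.602176634·10^-19 J.
The photon relation is p = E/c, giving p = 3.669·10^-24 kg·m/s.
Converting to eV/c: p = 6866 eV/c ≈ 6870 eV/c.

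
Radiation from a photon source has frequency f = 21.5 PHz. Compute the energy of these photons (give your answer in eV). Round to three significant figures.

Use h = 6.62607015 × 10^-34 J·s, 1 eV = 1.602176634 × 10^-19 J.
First convert: f = 21.5 PHz = 2.15 × 10^16 Hz.
Since E = hf for a photon, E = 1.425 × 10^-17 J.
Converting to eV: E = 88.92 eV ≈ 88.9 eV.

88.9 eV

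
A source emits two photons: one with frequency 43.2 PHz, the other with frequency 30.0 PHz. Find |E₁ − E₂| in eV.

Using E = hf: E₁ = 2.862 × 10^-17 J, E₂ = 1.988 × 10^-17 J.
|ΔE| = |2.862 × 10^-17 − 1.988 × 10^-17| = 8.75 × 10^-18 J = 54.6 eV.

54.6 eV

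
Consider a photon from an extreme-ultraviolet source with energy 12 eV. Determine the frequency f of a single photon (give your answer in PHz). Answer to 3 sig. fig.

2.90 PHz

First convert: E = 12 eV = 1.9226 × 10^-18 J.
Apply f = E/h: f = 2.902 × 10^15 Hz.
Converting to PHz: f = 2.902 PHz ≈ 2.90 PHz.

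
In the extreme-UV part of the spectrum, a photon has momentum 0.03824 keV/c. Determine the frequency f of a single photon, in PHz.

First convert: p = 0.03824 keV/c = 2.0437e-26 kg·m/s.
The photon relation is f = pc/h, giving f = 9.246e15 Hz.
Converting to PHz: f = 9.246 PHz ≈ 9.25 PHz.

9.25 PHz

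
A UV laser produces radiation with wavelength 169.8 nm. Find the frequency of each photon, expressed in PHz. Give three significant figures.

1.77 PHz

In SI units: λ = 169.8 nm = 1.698e-7 m.
Since f = c/λ for a photon, f = 1.766e15 Hz.
Converting to PHz: f = 1.766 PHz ≈ 1.77 PHz.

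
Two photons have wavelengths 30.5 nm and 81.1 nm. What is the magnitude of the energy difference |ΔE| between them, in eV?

25.4 eV

Using E = hc/λ: E₁ = 6.513·10^-18 J, E₂ = 2.449·10^-18 J.
|ΔE| = |6.513·10^-18 − 2.449·10^-18| = 4.06·10^-18 J = 25.4 eV.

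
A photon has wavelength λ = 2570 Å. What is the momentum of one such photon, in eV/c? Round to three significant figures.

Convert to SI: λ = 2570 Å = 2.57 × 10^-7 m.
The photon relation is p = h/λ, giving p = 2.578 × 10^-27 kg·m/s.
Converting to eV/c: p = 4.824 eV/c ≈ 4.82 eV/c.

4.82 eV/c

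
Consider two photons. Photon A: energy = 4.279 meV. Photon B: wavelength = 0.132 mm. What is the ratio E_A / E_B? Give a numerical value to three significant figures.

E_A = 6.856e-22 J (from energy = 4.279 meV, via E given directly).
E_B = 1.505e-21 J (from wavelength = 0.132 mm, via E = hc/λ).
Ratio = 6.856e-22 / 1.505e-21 = 0.456.

0.456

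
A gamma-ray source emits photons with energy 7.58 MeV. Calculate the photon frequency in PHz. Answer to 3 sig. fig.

1.83 × 10^6 PHz

First convert: E = 7.58 MeV = 1.2144 × 10^-12 J.
The photon relation is f = E/h, giving f = 1.833 × 10^21 Hz.
Converting to PHz: f = 1.833 × 10^6 PHz ≈ 1.83 × 10^6 PHz.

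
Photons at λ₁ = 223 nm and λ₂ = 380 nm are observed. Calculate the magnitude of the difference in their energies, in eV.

2.30 eV

Using E = hc/λ: E₁ = 8.908 × 10^-19 J, E₂ = 5.227 × 10^-19 J.
|ΔE| = |8.908 × 10^-19 − 5.227 × 10^-19| = 3.68 × 10^-19 J = 2.30 eV.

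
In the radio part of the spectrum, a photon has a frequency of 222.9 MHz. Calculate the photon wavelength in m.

In SI units: f = 222.9 MHz = 2.229e8 Hz.
The photon relation is λ = c/f, giving λ = 1.345 m.
So λ ≈ 1.34 m.

1.34 m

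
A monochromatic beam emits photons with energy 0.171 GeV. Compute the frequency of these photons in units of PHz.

Use h = 6.62607015e-34 J·s, 1 eV = 1.602176634e-19 J.
Convert to SI: E = 0.171 GeV = 2.7397e-11 J.
For a photon f = E/h, so f = 4.135e22 Hz.
Converting to PHz: f = 4.135e7 PHz ≈ 4.13e7 PHz.

4.13e7 PHz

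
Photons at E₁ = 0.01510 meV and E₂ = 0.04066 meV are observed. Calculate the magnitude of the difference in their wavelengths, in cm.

Using λ = hc/E: λ₁ = 0.082109 m, λ₂ = 0.030493 m.
|Δλ| = |0.082109 − 0.030493| = 0.0516 m = 5.16 cm.

5.16 cm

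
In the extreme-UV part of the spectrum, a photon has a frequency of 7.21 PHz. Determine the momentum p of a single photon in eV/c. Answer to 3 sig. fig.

29.8 eV/c

Take h = 6.62607015e-34 J·s, c = 2.99792458e8 m/s, 1 eV = 1.602176634e-19 J.
First convert: f = 7.21 PHz = 7.21e15 Hz.
Since p = hf/c for a photon, p = 1.594e-26 kg·m/s.
Converting to eV/c: p = 29.82 eV/c ≈ 29.8 eV/c.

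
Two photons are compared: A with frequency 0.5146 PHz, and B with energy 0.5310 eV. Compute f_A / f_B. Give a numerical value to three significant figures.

4.01

f_A = 5.146 × 10^14 Hz (from frequency = 0.5146 PHz, via f given directly).
f_B = 1.284 × 10^14 Hz (from energy = 0.5310 eV, via f = E/h).
Ratio = 5.146 × 10^14 / 1.284 × 10^14 = 4.01.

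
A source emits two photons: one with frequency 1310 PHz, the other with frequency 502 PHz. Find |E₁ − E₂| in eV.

3340 eV

Using E = hf: E₁ = 8.680 × 10^-16 J, E₂ = 3.326 × 10^-16 J.
|ΔE| = |8.680 × 10^-16 − 3.326 × 10^-16| = 5.35 × 10^-16 J = 3340 eV.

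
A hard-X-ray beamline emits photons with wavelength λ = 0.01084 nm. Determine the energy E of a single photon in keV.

Use h = 6.62607015e-34 J·s, c = 2.99792458e8 m/s, 1 eV = 1.602176634e-19 J.
In SI units: λ = 0.01084 nm = 1.084e-11 m.
Since E = hc/λ for a photon, E = 1.833e-14 J.
Converting to keV: E = 114.4 keV ≈ 114 keV.

114 keV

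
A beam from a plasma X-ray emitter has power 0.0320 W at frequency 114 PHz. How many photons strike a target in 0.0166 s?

7.03e12 photons

Total energy: E_total = P·t = 0.0320 × 0.0166 = 5.312e-4 J.
Per-photon energy: E = 7.554e-17 J.
N = E_total / E_photon = 7.03e12.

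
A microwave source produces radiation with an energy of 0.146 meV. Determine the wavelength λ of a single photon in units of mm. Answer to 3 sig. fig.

In SI units: E = 0.146 meV = 2.3392e-23 J.
Apply λ = hc/E: λ = 0.008492 m.
Converting to mm: λ = 8.492 mm ≈ 8.49 mm.

8.49 mm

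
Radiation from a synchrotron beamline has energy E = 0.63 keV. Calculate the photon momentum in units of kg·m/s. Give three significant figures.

3.37·10^-25 kg·m/s

(c = 2.99792458·10^8 m/s, 1 eV = 1.602176634·10^-19 J.)
In SI units: E = 0.63 keV = 1.0094·10^-16 J.
The photon relation is p = E/c, giving p = 3.367·10^-25 kg·m/s.
So p ≈ 3.37·10^-25 kg·m/s.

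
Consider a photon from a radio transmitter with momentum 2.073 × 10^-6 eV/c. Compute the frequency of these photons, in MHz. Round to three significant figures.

Take h = 6.62607015 × 10^-34 J·s, c = 2.99792458 × 10^8 m/s, 1 eV = 1.602176634 × 10^-19 J.
In SI units: p = 2.073 × 10^-6 eV/c = 1.1079 × 10^-33 kg·m/s.
For a photon f = pc/h, so f = 5.012 × 10^8 Hz.
Converting to MHz: f = 501.2 MHz ≈ 501 MHz.

501 MHz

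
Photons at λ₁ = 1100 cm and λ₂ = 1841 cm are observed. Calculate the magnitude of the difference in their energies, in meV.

Using E = hc/λ: E₁ = 1.8059e-26 J, E₂ = 1.0790e-26 J.
|ΔE| = |1.8059e-26 − 1.0790e-26| = 7.27e-27 J = 4.54e-5 meV.

4.54e-5 meV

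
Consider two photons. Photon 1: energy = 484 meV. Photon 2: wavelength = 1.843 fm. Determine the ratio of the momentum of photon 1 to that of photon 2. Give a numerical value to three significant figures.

p_1 = 2.587 × 10^-28 kg·m/s (from energy = 484 meV, via p = E/c).
p_2 = 3.595 × 10^-19 kg·m/s (from wavelength = 1.843 fm, via p = h/λ).
Ratio = 2.587 × 10^-28 / 3.595 × 10^-19 = 7.19 × 10^-10.

7.19 × 10^-10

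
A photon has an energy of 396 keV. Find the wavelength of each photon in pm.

3.13 pm

Convert to SI: E = 396 keV = 6.3446 × 10^-14 J.
Apply λ = hc/E: λ = 3.131 × 10^-12 m.
Converting to pm: λ = 3.131 pm ≈ 3.13 pm.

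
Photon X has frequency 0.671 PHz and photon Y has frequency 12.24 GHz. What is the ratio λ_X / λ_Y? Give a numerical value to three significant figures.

1.82 × 10^-5

λ_X = 4.468 × 10^-7 m (from frequency = 0.671 PHz, via λ = c/f).
λ_Y = 0.02449 m (from frequency = 12.24 GHz, via λ = c/f).
Ratio = 4.468 × 10^-7 / 0.02449 = 1.82 × 10^-5.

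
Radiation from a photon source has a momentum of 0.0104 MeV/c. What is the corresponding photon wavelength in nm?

Take h = 6.62607015e-34 J·s, c = 2.99792458e8 m/s, 1 eV = 1.602176634e-19 J.
First convert: p = 0.0104 MeV/c = 5.5581e-24 kg·m/s.
For a photon λ = h/p, so λ = 1.192e-10 m.
Converting to nm: λ = 0.1192 nm ≈ 0.119 nm.

0.119 nm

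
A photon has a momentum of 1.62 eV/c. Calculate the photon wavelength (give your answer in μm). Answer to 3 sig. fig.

0.765 μm

Take h = 6.62607015·10^-34 J·s, c = 2.99792458·10^8 m/s, 1 eV = 1.602176634·10^-19 J.
In SI units: p = 1.62 eV/c = 8.6577·10^-28 kg·m/s.
Since λ = h/p for a photon, λ = 7.653·10^-7 m.
Converting to μm: λ = 0.7653 μm ≈ 0.765 μm.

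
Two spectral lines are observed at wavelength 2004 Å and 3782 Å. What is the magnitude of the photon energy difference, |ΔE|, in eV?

Using E = hc/λ: E₁ = 9.9124e-19 J, E₂ = 5.2524e-19 J.
|ΔE| = |9.9124e-19 − 5.2524e-19| = 4.66e-19 J = 2.91 eV.

2.91 eV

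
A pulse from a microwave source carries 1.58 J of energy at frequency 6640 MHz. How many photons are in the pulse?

3.59 × 10^23 photons

Per-photon energy: E = 4.400 × 10^-24 J (from frequency = 6640 MHz).
N = E_total / E_photon = 1.58 J / 4.400 × 10^-24 J = 3.59 × 10^23.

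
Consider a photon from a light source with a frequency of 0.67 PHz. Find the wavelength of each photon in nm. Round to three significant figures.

First convert: f = 0.67 PHz = 6.7 × 10^14 Hz.
The photon relation is λ = c/f, giving λ = 4.475 × 10^-7 m.
Converting to nm: λ = 447.5 nm ≈ 447 nm.

447 nm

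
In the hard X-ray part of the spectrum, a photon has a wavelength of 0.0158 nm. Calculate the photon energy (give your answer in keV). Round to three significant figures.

78.5 keV

(h = 6.62607015e-34 J·s, c = 2.99792458e8 m/s, 1 eV = 1.602176634e-19 J.)
In SI units: λ = 0.0158 nm = 1.58e-11 m.
Apply E = hc/λ: E = 1.257e-14 J.
Converting to keV: E = 78.47 keV ≈ 78.5 keV.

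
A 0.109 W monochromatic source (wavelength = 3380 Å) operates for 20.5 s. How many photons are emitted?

Total energy: E_total = P·t = 0.109 × 20.5 = 2.235 J.
Per-photon energy: E = 5.877e-19 J.
N = E_total / E_photon = 3.80e18.

3.80e18 photons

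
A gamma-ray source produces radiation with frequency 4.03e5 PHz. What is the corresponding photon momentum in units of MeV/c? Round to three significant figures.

First convert: f = 4.03e5 PHz = 4.03e20 Hz.
Apply p = hf/c: p = 8.907e-22 kg·m/s.
Converting to MeV/c: p = 1.667 MeV/c ≈ 1.67 MeV/c.

1.67 MeV/c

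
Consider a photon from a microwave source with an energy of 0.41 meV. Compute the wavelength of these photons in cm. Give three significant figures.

0.302 cm

Use h = 6.62607015e-34 J·s, c = 2.99792458e8 m/s, 1 eV = 1.602176634e-19 J.
First convert: E = 0.41 meV = 6.5689e-23 J.
Since λ = hc/E for a photon, λ = 0.003024 m.
Converting to cm: λ = 0.3024 cm ≈ 0.302 cm.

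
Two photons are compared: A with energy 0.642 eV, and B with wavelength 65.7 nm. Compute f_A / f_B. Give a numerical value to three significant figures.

0.0340

f_A = 1.552 × 10^14 Hz (from energy = 0.642 eV, via f = E/h).
f_B = 4.563 × 10^15 Hz (from wavelength = 65.7 nm, via f = c/λ).
Ratio = 1.552 × 10^14 / 4.563 × 10^15 = 0.0340.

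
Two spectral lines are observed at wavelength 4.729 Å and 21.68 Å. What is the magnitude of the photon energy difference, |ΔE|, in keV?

Using E = hc/λ: E₁ = 4.2006 × 10^-16 J, E₂ = 9.1626 × 10^-17 J.
|ΔE| = |4.2006 × 10^-16 − 9.1626 × 10^-17| = 3.28 × 10^-16 J = 2.05 keV.

2.05 keV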